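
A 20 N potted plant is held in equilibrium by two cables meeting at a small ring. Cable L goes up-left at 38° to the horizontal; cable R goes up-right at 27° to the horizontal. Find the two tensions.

T_L = 19.66 N, T_R = 17.39 N

ΣF_x = 0: −T_L·cos38° + T_R·cos27° = 0 → T_R = 0.884405·T_L.
ΣF_y = 0: T_L·sin38° + T_R·sin27° = 20.
Substitute: T_L·(0.615661 + 0.884405·0.45399) = 20 → T_L = 19.6624 ≈ 19.66 N.
Then T_R = 0.884405 × 19.6624 = 17.39 N.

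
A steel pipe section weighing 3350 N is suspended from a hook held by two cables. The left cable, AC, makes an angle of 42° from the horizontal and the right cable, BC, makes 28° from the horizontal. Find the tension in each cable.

ΣF_x = 0: −T_AC·cos42° + T_BC·cos28° = 0 → T_BC = 0.841664·T_AC.
ΣF_y = 0: T_AC·sin42° + T_BC·sin28° = 3350.
Substitute: T_AC·(0.669131 + 0.841664·0.469472) = 3350 → T_AC = 3147.7 ≈ 3148 N.
Then T_BC = 0.841664 × 3147.7 = 2649 N.

T_AC = 3148 N, T_BC = 2649 N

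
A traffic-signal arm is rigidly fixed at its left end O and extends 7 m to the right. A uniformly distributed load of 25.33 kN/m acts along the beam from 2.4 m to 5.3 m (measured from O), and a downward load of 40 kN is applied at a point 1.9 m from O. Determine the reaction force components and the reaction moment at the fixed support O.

O_x = 0, O_y = 113.5 kN, M_O = 358.8 kN·m

Resultant of the distributed load: 25.33 × 2.9 = 73.457 kN at 3.85 m from O.
ΣF_x = 0: O_x = 0.
ΣF_y = 0: O_y − 25.33·2.9 − 40 = 0 → O_y = 113.5 kN.
ΣM about O: M_O − (25.33·2.9)·3.85 − 40·1.9 = 0 → M_O = 358.8 kN·m.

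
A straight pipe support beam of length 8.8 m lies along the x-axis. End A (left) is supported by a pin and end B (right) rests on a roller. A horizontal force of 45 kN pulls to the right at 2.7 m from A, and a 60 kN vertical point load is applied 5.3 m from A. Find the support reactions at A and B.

Moments about A: B_y·8.8 − 60·5.3 = 0 → B_y = 318/8.8 = 36.1364 ≈ 36.14 kN.
ΣF_y = 0: A_y + 36.1364 − 60 = 0 → A_y = 23.86 kN.
ΣF_x = 0: A_x + 45 = 0 → A_x = -45.00 kN.

A_x = -45.00 kN, A_y = 23.86 kN, B_y = 36.14 kN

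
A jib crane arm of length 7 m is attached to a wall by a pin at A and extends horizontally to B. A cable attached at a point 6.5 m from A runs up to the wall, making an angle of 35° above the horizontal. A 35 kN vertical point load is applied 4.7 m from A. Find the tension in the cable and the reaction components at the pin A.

ΣM about A: T·sin35°·6.5 − 35·4.7 = 0 → T = 164.5/(6.5·0.573576) = 44.1226 ≈ 44.12 kN.
ΣF_x = 0: A_x − T·cos35° = 0 → A_x = 44.1226 × 0.819152 = 36.14 kN.
ΣF_y = 0: A_y + T·sin35° − 35 = 0 → A_y = 35 − 44.1226 × 0.573576 = 9.692 kN.

T = 44.12 kN, A_x = 36.14 kN, A_y = 9.692 kN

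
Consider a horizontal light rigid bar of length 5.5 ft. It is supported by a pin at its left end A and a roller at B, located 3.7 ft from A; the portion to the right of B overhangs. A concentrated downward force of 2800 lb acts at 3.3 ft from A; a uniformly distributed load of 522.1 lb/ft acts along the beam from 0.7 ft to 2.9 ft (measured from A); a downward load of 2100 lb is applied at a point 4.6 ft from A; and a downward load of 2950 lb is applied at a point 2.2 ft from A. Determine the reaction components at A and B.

Resultant of the distributed load: 522.1 × 2.2 = 1148.62 lb at 1.8 ft from A.
Moments about A: B_y·3.7 − 2800·3.3 − (522.1·2.2)·1.8 − 2100·4.6 − 2950·2.2 = 0 → B_y = 27457.516/3.7 = 7420.95 ≈ 7421 lb.
ΣF_y = 0: A_y + 7420.95 − 2800 − 522.1·2.2 − 2100 − 2950 = 0 → A_y = 1578 lb.
ΣF_x = 0: no horizontal applied forces, so A_x = 0.

A_x = 0, A_y = 1578 lb, B_y = 7421 lb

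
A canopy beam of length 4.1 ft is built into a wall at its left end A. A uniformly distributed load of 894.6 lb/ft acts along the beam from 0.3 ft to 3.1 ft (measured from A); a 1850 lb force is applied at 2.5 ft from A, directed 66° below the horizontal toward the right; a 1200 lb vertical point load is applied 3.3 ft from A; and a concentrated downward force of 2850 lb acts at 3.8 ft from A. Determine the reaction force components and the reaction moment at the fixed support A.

Resultant of the distributed load: 894.6 × 2.8 = 2504.88 lb at 1.7 ft from A.
ΣF_x = 0: A_x + 1850·cos66° = 0 → A_x = -752.5 lb.
ΣF_y = 0: A_y − 894.6·2.8 − 1850·sin66° − 1200 − 2850 = 0 → A_y = 8245 lb.
ΣM about A: M_A − (894.6·2.8)·1.7 − 1850·sin66°·2.5 − 1200·3.3 − 2850·3.8 = 0 → M_A = 23270 lb·ft.

A_x = -752.5 lb, A_y = 8245 lb, M_A = 23270 lb·ft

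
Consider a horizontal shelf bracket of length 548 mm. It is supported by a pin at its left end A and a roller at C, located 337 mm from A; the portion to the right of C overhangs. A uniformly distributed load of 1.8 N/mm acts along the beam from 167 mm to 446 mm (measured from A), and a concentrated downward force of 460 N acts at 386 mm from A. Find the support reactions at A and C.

A_x = 0, A_y = -21.43 N, C_y = 983.6 N

Resultant of the distributed load: 1.8 × 279 = 502.2 N at 306.5 mm from A.
Taking moments about A: C_y·337 − (1.8·279)·306.5 − 460·386 = 0 → C_y = 331484.3/337 = 983.633 ≈ 983.6 N.
ΣF_y = 0: A_y + 983.633 − 1.8·279 − 460 = 0 → A_y = -21.43 N.
ΣF_x = 0: no horizontal applied forces, so A_x = 0.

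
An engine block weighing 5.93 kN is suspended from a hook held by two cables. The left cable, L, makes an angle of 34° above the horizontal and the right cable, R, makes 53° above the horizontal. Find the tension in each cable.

ΣF_x = 0: −T_L·cos34° + T_R·cos53° = 0 → T_R = 1.37756·T_L.
ΣF_y = 0: T_L·sin34° + T_R·sin53° = 5.93.
Substitute: T_L·(0.559193 + 1.37756·0.798636) = 5.93 → T_L = 3.57366 ≈ 3.574 kN.
Then T_R = 1.37756 × 3.57366 = 4.923 kN.

T_L = 3.574 kN, T_R = 4.923 kN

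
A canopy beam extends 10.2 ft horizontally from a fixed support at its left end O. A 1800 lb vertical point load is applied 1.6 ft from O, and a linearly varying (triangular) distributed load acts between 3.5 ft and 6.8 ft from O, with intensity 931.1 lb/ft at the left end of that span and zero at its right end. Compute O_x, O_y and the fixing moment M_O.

Resultant of the triangular load: ½ × 931.1 × 3.3 = 1536.315 lb, acting at 4.6 ft from O (one-third of the span from the peak).
ΣF_x = 0: O_x = 0.
ΣF_y = 0: O_y − 1800 − ½·931.1·3.3 = 0 → O_y = 3336 lb.
ΣM about O: M_O − 1800·1.6 − (½·931.1·3.3)·4.6 = 0 → M_O = 9947 lb·ft.

O_x = 0, O_y = 3336 lb, M_O = 9947 lb·ft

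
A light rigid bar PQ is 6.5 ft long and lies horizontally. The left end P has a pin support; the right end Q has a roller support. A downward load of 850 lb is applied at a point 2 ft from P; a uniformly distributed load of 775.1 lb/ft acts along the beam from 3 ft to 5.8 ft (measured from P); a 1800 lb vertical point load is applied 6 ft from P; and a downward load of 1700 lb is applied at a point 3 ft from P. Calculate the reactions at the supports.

Resultant of the distributed load: 775.1 × 2.8 = 2170.28 lb at 4.4 ft from P.
Moments about P: Q_y·6.5 − 850·2 − (775.1·2.8)·4.4 − 1800·6 − 1700·3 = 0 → Q_y = 27149.232/6.5 = 4176.8 ≈ 4177 lb.
ΣF_y = 0: P_y + 4176.8 − 850 − 775.1·2.8 − 1800 − 1700 = 0 → P_y = 2343 lb.
ΣF_x = 0: no horizontal applied forces, so P_x = 0.

P_x = 0, P_y = 2343 lb, Q_y = 4177 lb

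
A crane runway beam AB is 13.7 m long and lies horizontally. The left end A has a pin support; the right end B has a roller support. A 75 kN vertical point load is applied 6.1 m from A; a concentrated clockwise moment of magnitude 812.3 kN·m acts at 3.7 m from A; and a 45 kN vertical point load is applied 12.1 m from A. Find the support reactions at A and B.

A_x = 0, A_y = -12.43 kN, B_y = 132.4 kN

ΣM about A: B_y·13.7 − 75·6.1 − 812.3 − 45·12.1 = 0 → B_y = 1814.3/13.7 = 132.431 ≈ 132.4 kN.
ΣF_y = 0: A_y + 132.431 − 75 − 45 = 0 → A_y = -12.43 kN.
ΣF_x = 0: no horizontal applied forces, so A_x = 0.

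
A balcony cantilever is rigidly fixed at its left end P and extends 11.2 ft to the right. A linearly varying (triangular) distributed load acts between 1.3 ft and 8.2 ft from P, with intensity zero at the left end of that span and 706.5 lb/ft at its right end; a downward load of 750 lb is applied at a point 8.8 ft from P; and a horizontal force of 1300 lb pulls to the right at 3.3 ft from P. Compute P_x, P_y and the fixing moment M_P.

P_x = -1300 lb, P_y = 3187 lb, M_P = 20980 lb·ft

Resultant of the triangular load: ½ × 706.5 × 6.9 = 2437.425 lb, acting at 5.9 ft from P (one-third of the span from the peak).
ΣF_x = 0: P_x + 1300 = 0 → P_x = -1300 lb.
ΣF_y = 0: P_y − ½·706.5·6.9 − 750 = 0 → P_y = 3187 lb.
ΣM about P: M_P − (½·706.5·6.9)·5.9 − 750·8.8 = 0 → M_P = 20980 lb·ft.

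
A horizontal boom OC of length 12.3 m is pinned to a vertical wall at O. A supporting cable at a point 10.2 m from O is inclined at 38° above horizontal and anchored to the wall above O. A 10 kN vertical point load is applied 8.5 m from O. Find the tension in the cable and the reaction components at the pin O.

ΣM about O: T·sin38°·10.2 − 10·8.5 = 0 → T = 85/(10.2·0.615661) = 13.5356 ≈ 13.54 kN.
ΣF_x = 0: O_x − T·cos38° = 0 → O_x = 13.5356 × 0.788011 = 10.67 kN.
ΣF_y = 0: O_y + T·sin38° − 10 = 0 → O_y = 10 − 13.5356 × 0.615661 = 1.667 kN.

T = 13.54 kN, O_x = 10.67 kN, O_y = 1.667 kN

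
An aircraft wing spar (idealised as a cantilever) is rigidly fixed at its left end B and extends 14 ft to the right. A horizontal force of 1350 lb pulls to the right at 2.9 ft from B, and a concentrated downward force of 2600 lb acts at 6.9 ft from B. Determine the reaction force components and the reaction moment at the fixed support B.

ΣF_x = 0: B_x + 1350 = 0 → B_x = -1350 lb.
ΣF_y = 0: B_y − 2600 = 0 → B_y = 2600 lb.
ΣM about B: M_B − 2600·6.9 = 0 → M_B = 17940 lb·ft.

B_x = -1350 lb, B_y = 2600 lb, M_B = 17940 lb·ft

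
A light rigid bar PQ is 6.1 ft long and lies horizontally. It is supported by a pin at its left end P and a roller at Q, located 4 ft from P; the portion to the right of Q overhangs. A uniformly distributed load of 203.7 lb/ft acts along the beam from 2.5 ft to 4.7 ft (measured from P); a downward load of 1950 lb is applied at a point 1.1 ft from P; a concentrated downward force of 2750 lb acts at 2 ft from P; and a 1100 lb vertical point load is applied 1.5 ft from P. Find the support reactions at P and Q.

P_x = 0, P_y = 3521 lb, Q_y = 2727 lb

Resultant of the distributed load: 203.7 × 2.2 = 448.14 lb at 3.6 ft from P.
Taking moments about P: Q_y·4 − (203.7·2.2)·3.6 − 1950·1.1 − 2750·2 − 1100·1.5 = 0 → Q_y = 10908.304/4 = 2727.08 ≈ 2727 lb.
ΣF_y = 0: P_y + 2727.08 − 203.7·2.2 − 1950 − 2750 − 1100 = 0 → P_y = 3521 lb.
ΣF_x = 0: no horizontal applied forces, so P_x = 0.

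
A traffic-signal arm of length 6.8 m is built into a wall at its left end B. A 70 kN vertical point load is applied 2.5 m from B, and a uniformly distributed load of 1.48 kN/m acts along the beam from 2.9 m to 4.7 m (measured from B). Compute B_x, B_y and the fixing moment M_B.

B_x = 0, B_y = 72.66 kN, M_B = 185.1 kN·m

Resultant of the distributed load: 1.48 × 1.8 = 2.664 kN at 3.8 m from B.
ΣF_x = 0: B_x = 0.
ΣF_y = 0: B_y − 70 − 1.48·1.8 = 0 → B_y = 72.66 kN.
ΣM about B: M_B − 70·2.5 − (1.48·1.8)·3.8 = 0 → M_B = 185.1 kN·m.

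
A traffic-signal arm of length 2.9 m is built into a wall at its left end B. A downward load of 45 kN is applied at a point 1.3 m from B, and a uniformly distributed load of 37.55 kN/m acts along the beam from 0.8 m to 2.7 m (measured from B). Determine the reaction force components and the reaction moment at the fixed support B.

B_x = 0, B_y = 116.3 kN, M_B = 183.4 kN·m

Resultant of the distributed load: 37.55 × 1.9 = 71.345 kN at 1.75 m from B.
ΣF_x = 0: B_x = 0.
ΣF_y = 0: B_y − 45 − 37.55·1.9 = 0 → B_y = 116.3 kN.
ΣM about B: M_B − 45·1.3 − (37.55·1.9)·1.75 = 0 → M_B = 183.4 kN·m.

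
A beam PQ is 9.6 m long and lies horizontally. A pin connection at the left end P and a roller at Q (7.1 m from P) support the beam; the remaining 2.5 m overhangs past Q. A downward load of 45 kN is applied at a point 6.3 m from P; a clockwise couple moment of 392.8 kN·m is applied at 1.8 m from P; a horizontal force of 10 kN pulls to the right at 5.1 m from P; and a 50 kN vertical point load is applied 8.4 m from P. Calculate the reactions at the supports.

P_x = -10.00 kN, P_y = -59.41 kN, Q_y = 154.4 kN

ΣM about P: Q_y·7.1 − 45·6.3 − 392.8 − 50·8.4 = 0 → Q_y = 1096.3/7.1 = 154.408 ≈ 154.4 kN.
ΣF_y = 0: P_y + 154.408 − 45 − 50 = 0 → P_y = -59.41 kN.
ΣF_x = 0: P_x + 10 = 0 → P_x = -10.00 kN.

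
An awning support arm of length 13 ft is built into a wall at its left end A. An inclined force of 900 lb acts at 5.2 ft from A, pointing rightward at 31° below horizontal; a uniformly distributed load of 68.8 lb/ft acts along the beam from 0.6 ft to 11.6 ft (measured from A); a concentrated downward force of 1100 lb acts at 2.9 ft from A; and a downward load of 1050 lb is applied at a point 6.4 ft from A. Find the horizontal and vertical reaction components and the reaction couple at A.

Resultant of the distributed load: 68.8 × 11 = 756.8 lb at 6.1 ft from A.
ΣF_x = 0: A_x + 900·cos31° = 0 → A_x = -771.5 lb.
ΣF_y = 0: A_y − 900·sin31° − 68.8·11 − 1100 − 1050 = 0 → A_y = 3370 lb.
ΣM about A: M_A − 900·sin31°·5.2 − (68.8·11)·6.1 − 1100·2.9 − 1050·6.4 = 0 → M_A = 16940 lb·ft.

A_x = -771.5 lb, A_y = 3370 lb, M_A = 16940 lb·ft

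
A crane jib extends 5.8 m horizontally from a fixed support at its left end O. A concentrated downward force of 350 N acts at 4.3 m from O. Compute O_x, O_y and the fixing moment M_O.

ΣF_x = 0: O_x = 0.
ΣF_y = 0: O_y − 350 = 0 → O_y = 350.0 N.
ΣM about O: M_O − 350·4.3 = 0 → M_O = 1505 N·m.

O_x = 0, O_y = 350.0 N, M_O = 1505 N·m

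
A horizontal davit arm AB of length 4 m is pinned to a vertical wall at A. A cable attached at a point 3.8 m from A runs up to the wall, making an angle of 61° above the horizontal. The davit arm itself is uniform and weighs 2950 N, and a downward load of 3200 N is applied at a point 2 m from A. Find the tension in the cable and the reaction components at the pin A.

T = 3701 N, A_x = 1794 N, A_y = 2913 N

ΣM about A: T·sin61°·3.8 − 2950·2 − 3200·2 = 0 → T = 12300/(3.8·0.87462) = 3700.86 ≈ 3701 N.
ΣF_x = 0: A_x − T·cos61° = 0 → A_x = 3700.86 × 0.48481 = 1794 N.
ΣF_y = 0: A_y + T·sin61° − 2950 − 3200 = 0 → A_y = 6150 − 3700.86 × 0.87462 = 2913 N.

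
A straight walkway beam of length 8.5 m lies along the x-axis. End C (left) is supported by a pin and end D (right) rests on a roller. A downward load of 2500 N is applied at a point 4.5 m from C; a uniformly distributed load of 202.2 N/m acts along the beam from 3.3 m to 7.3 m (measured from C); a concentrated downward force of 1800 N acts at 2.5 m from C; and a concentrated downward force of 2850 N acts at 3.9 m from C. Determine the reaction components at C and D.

C_x = 0, C_y = 4294 N, D_y = 3665 N

Resultant of the distributed load: 202.2 × 4 = 808.8 N at 5.3 m from C.
ΣM about C: D_y·8.5 − 2500·4.5 − (202.2·4)·5.3 − 1800·2.5 − 2850·3.9 = 0 → D_y = 31151.64/8.5 = 3664.9 ≈ 3665 N.
ΣF_y = 0: C_y + 3664.9 − 2500 − 202.2·4 − 1800 − 2850 = 0 → C_y = 4294 N.
ΣF_x = 0: no horizontal applied forces, so C_x = 0.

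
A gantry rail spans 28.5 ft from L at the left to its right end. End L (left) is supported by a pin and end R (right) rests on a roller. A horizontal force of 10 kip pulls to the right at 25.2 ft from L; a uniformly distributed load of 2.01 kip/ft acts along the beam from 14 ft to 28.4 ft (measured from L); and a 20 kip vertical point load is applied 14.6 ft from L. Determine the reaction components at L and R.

Resultant of the distributed load: 2.01 × 14.4 = 28.944 kip at 21.2 ft from L.
Moments about L: R_y·28.5 − (2.01·14.4)·21.2 − 20·14.6 = 0 → R_y = 905.6128/28.5 = 31.7759 ≈ 31.78 kip.
ΣF_y = 0: L_y + 31.7759 − 2.01·14.4 − 20 = 0 → L_y = 17.17 kip.
ΣF_x = 0: L_x + 10 = 0 → L_x = -10.00 kip.

L_x = -10.00 kip, L_y = 17.17 kip, R_y = 31.78 kip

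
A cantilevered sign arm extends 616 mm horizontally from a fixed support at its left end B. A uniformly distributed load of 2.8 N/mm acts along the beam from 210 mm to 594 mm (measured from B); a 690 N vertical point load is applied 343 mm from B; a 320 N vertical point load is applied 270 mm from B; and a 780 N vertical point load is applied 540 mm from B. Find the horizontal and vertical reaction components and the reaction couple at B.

B_x = 0, B_y = 2865 N, M_B = 1177000 N·mm

Resultant of the distributed load: 2.8 × 384 = 1075.2 N at 402 mm from B.
ΣF_x = 0: B_x = 0.
ΣF_y = 0: B_y − 2.8·384 − 690 − 320 − 780 = 0 → B_y = 2865 N.
ΣM about B: M_B − (2.8·384)·402 − 690·343 − 320·270 − 780·540 = 0 → M_B = 1177000 N·mm.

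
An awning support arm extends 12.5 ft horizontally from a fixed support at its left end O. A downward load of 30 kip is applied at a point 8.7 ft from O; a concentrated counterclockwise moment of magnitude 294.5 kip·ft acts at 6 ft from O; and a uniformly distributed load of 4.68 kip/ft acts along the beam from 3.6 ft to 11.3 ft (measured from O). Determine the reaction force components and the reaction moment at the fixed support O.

Resultant of the distributed load: 4.68 × 7.7 = 36.036 kip at 7.45 ft from O.
ΣF_x = 0: O_x = 0.
ΣF_y = 0: O_y − 30 − 4.68·7.7 = 0 → O_y = 66.04 kip.
ΣM about O: M_O − 30·8.7 + 294.5 − (4.68·7.7)·7.45 = 0 → M_O = 235.0 kip·ft.

O_x = 0, O_y = 66.04 kip, M_O = 235.0 kip·ft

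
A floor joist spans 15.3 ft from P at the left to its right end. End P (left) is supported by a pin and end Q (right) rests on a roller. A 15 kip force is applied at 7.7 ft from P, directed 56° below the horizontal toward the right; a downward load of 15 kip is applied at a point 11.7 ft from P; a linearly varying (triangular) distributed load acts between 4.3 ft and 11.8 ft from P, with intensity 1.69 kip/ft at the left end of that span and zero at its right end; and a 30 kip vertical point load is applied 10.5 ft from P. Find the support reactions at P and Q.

Resultant of the triangular load: ½ × 1.69 × 7.5 = 6.3375 kip, acting at 6.8 ft from P (one-third of the span from the peak).
Moments about P: Q_y·15.3 − 15·sin56°·7.7 − 15·11.7 − (½·1.69·7.5)·6.8 − 30·10.5 = 0 → Q_y = 629.349/15.3 = 41.1339 ≈ 41.13 kip.
ΣF_y = 0: P_y + 41.1339 − 15·sin56° − 15 − ½·1.69·7.5 − 30 = 0 → P_y = 22.64 kip.
ΣF_x = 0: P_x + 15·cos56° = 0 → P_x = -8.388 kip.

P_x = -8.388 kip, P_y = 22.64 kip, Q_y = 41.13 kip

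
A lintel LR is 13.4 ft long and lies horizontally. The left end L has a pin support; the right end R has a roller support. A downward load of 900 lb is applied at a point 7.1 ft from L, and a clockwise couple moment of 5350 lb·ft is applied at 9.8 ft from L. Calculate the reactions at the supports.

ΣM about L: R_y·13.4 − 900·7.1 − 5350 = 0 → R_y = 11740/13.4 = 876.119 ≈ 876.1 lb.
ΣF_y = 0: L_y + 876.119 − 900 = 0 → L_y = 23.88 lb.
ΣF_x = 0: no horizontal applied forces, so L_x = 0.

L_x = 0, L_y = 23.88 lb, R_y = 876.1 lb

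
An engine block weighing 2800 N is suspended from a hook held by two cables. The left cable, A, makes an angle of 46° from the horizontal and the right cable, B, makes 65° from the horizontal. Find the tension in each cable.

ΣF_x = 0: −T_A·cos46° + T_B·cos65° = 0 → T_B = 1.6437·T_A.
ΣF_y = 0: T_A·sin46° + T_B·sin65° = 2800.
Substitute: T_A·(0.71934 + 1.6437·0.906308) = 2800 → T_A = 1267.52 ≈ 1268 N.
Then T_B = 1.6437 × 1267.52 = 2083 N.

T_A = 1268 N, T_B = 2083 N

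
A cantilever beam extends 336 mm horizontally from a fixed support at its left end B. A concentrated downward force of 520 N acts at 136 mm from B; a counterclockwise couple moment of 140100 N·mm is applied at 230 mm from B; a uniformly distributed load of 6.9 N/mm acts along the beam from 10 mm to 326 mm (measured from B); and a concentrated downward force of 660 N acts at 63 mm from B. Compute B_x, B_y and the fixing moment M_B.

B_x = 0, B_y = 3360 N, M_B = 338500 N·mm

Resultant of the distributed load: 6.9 × 316 = 2180.4 N at 168 mm from B.
ΣF_x = 0: B_x = 0.
ΣF_y = 0: B_y − 520 − 6.9·316 − 660 = 0 → B_y = 3360 N.
ΣM about B: M_B − 520·136 + 140100 − (6.9·316)·168 − 660·63 = 0 → M_B = 338500 N·mm.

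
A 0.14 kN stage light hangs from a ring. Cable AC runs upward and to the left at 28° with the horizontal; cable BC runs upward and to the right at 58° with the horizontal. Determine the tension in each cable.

ΣF_x = 0: −T_AC·cos28° + T_BC·cos58° = 0 → T_BC = 1.66619·T_AC.
ΣF_y = 0: T_AC·sin28° + T_BC·sin58° = 0.14.
Substitute: T_AC·(0.469472 + 1.66619·0.848048) = 0.14 → T_AC = 0.0743699 ≈ 0.07437 kN.
Then T_BC = 1.66619 × 0.0743699 = 0.1239 kN.

T_AC = 0.07437 kN, T_BC = 0.1239 kN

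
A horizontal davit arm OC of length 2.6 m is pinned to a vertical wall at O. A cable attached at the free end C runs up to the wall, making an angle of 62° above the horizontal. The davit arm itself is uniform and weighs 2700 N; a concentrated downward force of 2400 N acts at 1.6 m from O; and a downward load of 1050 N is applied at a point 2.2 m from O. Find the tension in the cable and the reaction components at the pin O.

T = 4208 N, O_x = 1976 N, O_y = 2435 N

ΣM about O: T·sin62°·2.6 − 2700·1.3 − 2400·1.6 − 1050·2.2 = 0 → T = 9660/(2.6·0.882948) = 4207.93 ≈ 4208 N.
ΣF_x = 0: O_x − T·cos62° = 0 → O_x = 4207.93 × 0.469472 = 1976 N.
ΣF_y = 0: O_y + T·sin62° − 2700 − 2400 − 1050 = 0 → O_y = 6150 − 4207.93 × 0.882948 = 2435 N.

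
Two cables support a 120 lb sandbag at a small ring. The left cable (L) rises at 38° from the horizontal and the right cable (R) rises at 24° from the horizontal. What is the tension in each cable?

ΣF_x = 0: −T_L·cos38° + T_R·cos24° = 0 → T_R = 0.862585·T_L.
ΣF_y = 0: T_L·sin38° + T_R·sin24° = 120.
Substitute: T_L·(0.615661 + 0.862585·0.406737) = 120 → T_L = 124.159 ≈ 124.2 lb.
Then T_R = 0.862585 × 124.159 = 107.1 lb.

T_L = 124.2 lb, T_R = 107.1 lb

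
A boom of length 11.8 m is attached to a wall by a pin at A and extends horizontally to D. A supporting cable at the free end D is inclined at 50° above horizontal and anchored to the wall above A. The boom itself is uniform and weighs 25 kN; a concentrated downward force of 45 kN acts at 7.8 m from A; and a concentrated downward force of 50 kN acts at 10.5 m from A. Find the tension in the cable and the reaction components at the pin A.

T = 113.2 kN, A_x = 72.78 kN, A_y = 33.26 kN

ΣM about A: T·sin50°·11.8 − 25·5.9 − 45·7.8 − 50·10.5 = 0 → T = 1023.5/(11.8·0.766044) = 113.228 ≈ 113.2 kN.
ΣF_x = 0: A_x − T·cos50° = 0 → A_x = 113.228 × 0.642788 = 72.78 kN.
ΣF_y = 0: A_y + T·sin50° − 25 − 45 − 50 = 0 → A_y = 120 − 113.228 × 0.766044 = 33.26 kN.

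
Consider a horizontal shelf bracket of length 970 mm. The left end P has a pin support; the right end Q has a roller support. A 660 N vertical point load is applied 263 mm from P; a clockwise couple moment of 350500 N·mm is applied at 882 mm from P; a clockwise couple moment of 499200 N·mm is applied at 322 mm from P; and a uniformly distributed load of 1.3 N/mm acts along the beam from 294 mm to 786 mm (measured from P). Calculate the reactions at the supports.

Resultant of the distributed load: 1.3 × 492 = 639.6 N at 540 mm from P.
ΣM about P: Q_y·970 − 660·263 − 350500 − 499200 − (1.3·492)·540 = 0 → Q_y = 1368664/970 = 1410.99 ≈ 1411 N.
ΣF_y = 0: P_y + 1410.99 − 660 − 1.3·492 = 0 → P_y = -111.4 N.
ΣF_x = 0: no horizontal applied forces, so P_x = 0.

P_x = 0, P_y = -111.4 N, Q_y = 1411 N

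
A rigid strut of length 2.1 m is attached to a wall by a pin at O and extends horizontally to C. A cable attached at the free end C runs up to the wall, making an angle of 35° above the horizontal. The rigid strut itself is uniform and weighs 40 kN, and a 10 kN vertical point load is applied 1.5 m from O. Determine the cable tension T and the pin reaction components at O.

T = 47.32 kN, O_x = 38.76 kN, O_y = 22.86 kN

ΣM about O: T·sin35°·2.1 − 40·1.05 − 10·1.5 = 0 → T = 57/(2.1·0.573576) = 47.3222 ≈ 47.32 kN.
ΣF_x = 0: O_x − T·cos35° = 0 → O_x = 47.3222 × 0.819152 = 38.76 kN.
ΣF_y = 0: O_y + T·sin35° − 40 − 10 = 0 → O_y = 50 − 47.3222 × 0.573576 = 22.86 kN.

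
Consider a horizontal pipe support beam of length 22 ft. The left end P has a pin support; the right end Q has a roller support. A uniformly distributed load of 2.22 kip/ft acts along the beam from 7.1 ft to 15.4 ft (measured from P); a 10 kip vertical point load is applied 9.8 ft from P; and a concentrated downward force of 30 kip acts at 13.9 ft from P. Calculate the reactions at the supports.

P_x = 0, P_y = 25.59 kip, Q_y = 32.83 kip

Resultant of the distributed load: 2.22 × 8.3 = 18.426 kip at 11.25 ft from P.
ΣM about P: Q_y·22 − (2.22·8.3)·11.25 − 10·9.8 − 30·13.9 = 0 → Q_y = 722.2925/22 = 32.8315 ≈ 32.83 kip.
ΣF_y = 0: P_y + 32.8315 − 2.22·8.3 − 10 − 30 = 0 → P_y = 25.59 kip.
ΣF_x = 0: no horizontal applied forces, so P_x = 0.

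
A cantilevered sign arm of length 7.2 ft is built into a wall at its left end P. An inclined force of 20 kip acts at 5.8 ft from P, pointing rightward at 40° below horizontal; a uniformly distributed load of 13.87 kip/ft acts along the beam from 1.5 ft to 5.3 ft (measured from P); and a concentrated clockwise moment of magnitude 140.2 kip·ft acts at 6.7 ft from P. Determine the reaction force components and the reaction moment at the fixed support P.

Resultant of the distributed load: 13.87 × 3.8 = 52.706 kip at 3.4 ft from P.
ΣF_x = 0: P_x + 20·cos40° = 0 → P_x = -15.32 kip.
ΣF_y = 0: P_y − 20·sin40° − 13.87·3.8 = 0 → P_y = 65.56 kip.
ΣM about P: M_P − 20·sin40°·5.8 − (13.87·3.8)·3.4 − 140.2 = 0 → M_P = 394.0 kip·ft.

P_x = -15.32 kip, P_y = 65.56 kip, M_P = 394.0 kip·ft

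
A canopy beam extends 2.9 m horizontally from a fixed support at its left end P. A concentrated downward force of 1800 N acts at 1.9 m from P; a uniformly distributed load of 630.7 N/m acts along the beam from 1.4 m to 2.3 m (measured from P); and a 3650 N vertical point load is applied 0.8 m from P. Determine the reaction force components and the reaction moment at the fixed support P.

P_x = 0, P_y = 6018 N, M_P = 7390 N·m

Resultant of the distributed load: 630.7 × 0.9 = 567.63 N at 1.85 m from P.
ΣF_x = 0: P_x = 0.
ΣF_y = 0: P_y − 1800 − 630.7·0.9 − 3650 = 0 → P_y = 6018 N.
ΣM about P: M_P − 1800·1.9 − (630.7·0.9)·1.85 − 3650·0.8 = 0 → M_P = 7390 N·m.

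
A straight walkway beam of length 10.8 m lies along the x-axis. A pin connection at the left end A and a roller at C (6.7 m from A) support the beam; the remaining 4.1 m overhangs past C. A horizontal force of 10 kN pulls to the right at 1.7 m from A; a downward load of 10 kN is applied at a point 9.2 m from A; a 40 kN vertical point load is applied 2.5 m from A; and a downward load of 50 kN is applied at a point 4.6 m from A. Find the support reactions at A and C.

A_x = -10.00 kN, A_y = 37.01 kN, C_y = 62.99 kN

Taking moments about A: C_y·6.7 − 10·9.2 − 40·2.5 − 50·4.6 = 0 → C_y = 422/6.7 = 62.9851 ≈ 62.99 kN.
ΣF_y = 0: A_y + 62.9851 − 10 − 40 − 50 = 0 → A_y = 37.01 kN.
ΣF_x = 0: A_x + 10 = 0 → A_x = -10.00 kN.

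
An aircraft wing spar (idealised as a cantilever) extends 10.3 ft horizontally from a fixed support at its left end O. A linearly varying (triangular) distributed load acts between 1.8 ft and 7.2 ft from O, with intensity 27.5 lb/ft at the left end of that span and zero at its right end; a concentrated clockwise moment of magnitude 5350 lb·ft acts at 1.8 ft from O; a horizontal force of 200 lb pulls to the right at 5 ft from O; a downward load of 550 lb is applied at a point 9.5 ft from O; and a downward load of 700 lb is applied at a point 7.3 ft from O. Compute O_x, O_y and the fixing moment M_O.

Resultant of the triangular load: ½ × 27.5 × 5.4 = 74.25 lb, acting at 3.6 ft from O (one-third of the span from the peak).
ΣF_x = 0: O_x + 200 = 0 → O_x = -200.0 lb.
ΣF_y = 0: O_y − ½·27.5·5.4 − 550 − 700 = 0 → O_y = 1324 lb.
ΣM about O: M_O − (½·27.5·5.4)·3.6 − 5350 − 550·9.5 − 700·7.3 = 0 → M_O = 15950 lb·ft.

O_x = -200.0 lb, O_y = 1324 lb, M_O = 15950 lb·ft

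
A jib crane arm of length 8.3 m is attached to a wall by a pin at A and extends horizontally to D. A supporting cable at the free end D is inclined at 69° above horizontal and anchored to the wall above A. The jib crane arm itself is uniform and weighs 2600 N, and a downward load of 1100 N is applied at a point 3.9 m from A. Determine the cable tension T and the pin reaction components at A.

ΣM about A: T·sin69°·8.3 − 2600·4.15 − 1100·3.9 = 0 → T = 15080/(8.3·0.93358) = 1946.13 ≈ 1946 N.
ΣF_x = 0: A_x − T·cos69° = 0 → A_x = 1946.13 × 0.358368 = 697.4 N.
ΣF_y = 0: A_y + T·sin69° − 2600 − 1100 = 0 → A_y = 3700 − 1946.13 × 0.93358 = 1883 N.

T = 1946 N, A_x = 697.4 N, A_y = 1883 N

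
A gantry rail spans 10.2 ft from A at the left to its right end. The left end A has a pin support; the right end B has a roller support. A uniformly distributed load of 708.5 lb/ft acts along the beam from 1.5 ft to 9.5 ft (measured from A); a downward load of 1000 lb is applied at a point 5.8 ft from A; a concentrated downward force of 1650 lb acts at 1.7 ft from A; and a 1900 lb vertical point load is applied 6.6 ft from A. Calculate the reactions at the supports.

A_x = 0, A_y = 5089 lb, B_y = 5129 lb

Resultant of the distributed load: 708.5 × 8 = 5668 lb at 5.5 ft from A.
ΣM about A: B_y·10.2 − (708.5·8)·5.5 − 1000·5.8 − 1650·1.7 − 1900·6.6 = 0 → B_y = 52319/10.2 = 5129.31 ≈ 5129 lb.
ΣF_y = 0: A_y + 5129.31 − 708.5·8 − 1000 − 1650 − 1900 = 0 → A_y = 5089 lb.
ΣF_x = 0: no horizontal applied forces, so A_x = 0.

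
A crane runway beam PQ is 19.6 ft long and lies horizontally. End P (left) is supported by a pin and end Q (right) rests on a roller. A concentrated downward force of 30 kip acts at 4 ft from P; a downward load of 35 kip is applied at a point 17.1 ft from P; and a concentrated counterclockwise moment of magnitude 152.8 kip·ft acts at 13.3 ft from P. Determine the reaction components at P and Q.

ΣM about P: Q_y·19.6 − 30·4 − 35·17.1 + 152.8 = 0 → Q_y = 565.7/19.6 = 28.8622 ≈ 28.86 kip.
ΣF_y = 0: P_y + 28.8622 − 30 − 35 = 0 → P_y = 36.14 kip.
ΣF_x = 0: no horizontal applied forces, so P_x = 0.

P_x = 0, P_y = 36.14 kip, Q_y = 28.86 kip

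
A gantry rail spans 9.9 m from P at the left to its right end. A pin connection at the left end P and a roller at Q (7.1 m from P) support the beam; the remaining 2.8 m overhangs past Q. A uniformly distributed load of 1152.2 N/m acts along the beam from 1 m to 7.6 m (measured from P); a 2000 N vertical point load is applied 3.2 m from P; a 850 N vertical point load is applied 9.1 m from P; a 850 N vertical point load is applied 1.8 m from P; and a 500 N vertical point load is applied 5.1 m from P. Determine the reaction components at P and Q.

P_x = 0, P_y = 4633 N, Q_y = 7171 N

Resultant of the distributed load: 1152.2 × 6.6 = 7604.52 N at 4.3 m from P.
Moments about P: Q_y·7.1 − (1152.2·6.6)·4.3 − 2000·3.2 − 850·9.1 − 850·1.8 − 500·5.1 = 0 → Q_y = 50914.436/7.1 = 7171.05 ≈ 7171 N.
ΣF_y = 0: P_y + 7171.05 − 1152.2·6.6 − 2000 − 850 − 850 − 500 = 0 → P_y = 4633 N.
ΣF_x = 0: no horizontal applied forces, so P_x = 0.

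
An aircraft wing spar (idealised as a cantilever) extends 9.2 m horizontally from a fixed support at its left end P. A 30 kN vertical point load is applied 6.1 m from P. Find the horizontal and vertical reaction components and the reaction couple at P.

ΣF_x = 0: P_x = 0.
ΣF_y = 0: P_y − 30 = 0 → P_y = 30.00 kN.
ΣM about P: M_P − 30·6.1 = 0 → M_P = 183.0 kN·m.

P_x = 0, P_y = 30.00 kN, M_P = 183.0 kN·m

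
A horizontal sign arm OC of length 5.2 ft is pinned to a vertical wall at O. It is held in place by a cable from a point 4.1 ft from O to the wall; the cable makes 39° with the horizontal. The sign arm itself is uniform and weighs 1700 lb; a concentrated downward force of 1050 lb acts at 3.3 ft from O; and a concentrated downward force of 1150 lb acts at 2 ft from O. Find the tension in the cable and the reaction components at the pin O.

ΣM about O: T·sin39°·4.1 − 1700·2.6 − 1050·3.3 − 1150·2 = 0 → T = 10185/(4.1·0.62932) = 3947.35 ≈ 3947 lb.
ΣF_x = 0: O_x − T·cos39° = 0 → O_x = 3947.35 × 0.777146 = 3068 lb.
ΣF_y = 0: O_y + T·sin39° − 1700 − 1050 − 1150 = 0 → O_y = 3900 − 3947.35 × 0.62932 = 1416 lb.

T = 3947 lb, O_x = 3068 lb, O_y = 1416 lb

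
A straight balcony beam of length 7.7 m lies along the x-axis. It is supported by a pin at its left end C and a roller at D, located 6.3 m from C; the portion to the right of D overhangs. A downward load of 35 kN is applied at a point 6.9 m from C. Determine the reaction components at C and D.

C_x = 0, C_y = -3.333 kN, D_y = 38.33 kN

ΣM about C: D_y·6.3 − 35·6.9 = 0 → D_y = 241.5/6.3 = 38.3333 ≈ 38.33 kN.
ΣF_y = 0: C_y + 38.3333 − 35 = 0 → C_y = -3.333 kN.
ΣF_x = 0: no horizontal applied forces, so C_x = 0.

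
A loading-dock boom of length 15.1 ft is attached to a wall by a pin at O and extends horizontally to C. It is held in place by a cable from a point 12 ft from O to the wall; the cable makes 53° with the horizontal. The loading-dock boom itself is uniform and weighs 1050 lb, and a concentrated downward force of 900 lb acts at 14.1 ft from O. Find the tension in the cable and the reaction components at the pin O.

ΣM about O: T·sin53°·12 − 1050·7.55 − 900·14.1 = 0 → T = 20617.5/(12·0.798636) = 2151.32 ≈ 2151 lb.
ΣF_x = 0: O_x − T·cos53° = 0 → O_x = 2151.32 × 0.601815 = 1295 lb.
ΣF_y = 0: O_y + T·sin53° − 1050 − 900 = 0 → O_y = 1950 − 2151.32 × 0.798636 = 231.9 lb.

T = 2151 lb, O_x = 1295 lb, O_y = 231.9 lb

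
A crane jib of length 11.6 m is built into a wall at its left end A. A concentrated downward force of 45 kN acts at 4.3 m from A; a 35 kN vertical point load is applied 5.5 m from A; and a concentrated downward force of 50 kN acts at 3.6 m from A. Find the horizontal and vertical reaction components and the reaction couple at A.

ΣF_x = 0: A_x = 0.
ΣF_y = 0: A_y − 45 − 35 − 50 = 0 → A_y = 130.0 kN.
ΣM about A: M_A − 45·4.3 − 35·5.5 − 50·3.6 = 0 → M_A = 566.0 kN·m.

A_x = 0, A_y = 130.0 kN, M_A = 566.0 kN·m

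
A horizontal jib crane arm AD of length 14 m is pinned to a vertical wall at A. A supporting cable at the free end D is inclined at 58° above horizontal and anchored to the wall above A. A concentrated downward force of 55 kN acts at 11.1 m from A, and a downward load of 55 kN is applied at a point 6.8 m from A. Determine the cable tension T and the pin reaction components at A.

T = 82.92 kN, A_x = 43.94 kN, A_y = 39.68 kN

ΣM about A: T·sin58°·14 − 55·11.1 − 55·6.8 = 0 → T = 984.5/(14·0.848048) = 82.9215 ≈ 82.92 kN.
ΣF_x = 0: A_x − T·cos58° = 0 → A_x = 82.9215 × 0.529919 = 43.94 kN.
ΣF_y = 0: A_y + T·sin58° − 55 − 55 = 0 → A_y = 110 − 82.9215 × 0.848048 = 39.68 kN.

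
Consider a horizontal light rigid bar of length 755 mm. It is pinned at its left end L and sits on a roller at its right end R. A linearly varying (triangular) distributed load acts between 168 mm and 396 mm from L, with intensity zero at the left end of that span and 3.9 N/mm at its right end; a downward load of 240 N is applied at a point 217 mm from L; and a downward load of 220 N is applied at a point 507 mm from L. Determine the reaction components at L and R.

Resultant of the triangular load: ½ × 3.9 × 228 = 444.6 N, acting at 320 mm from L (one-third of the span from the peak).
Taking moments about L: R_y·755 − (½·3.9·228)·320 − 240·217 − 220·507 = 0 → R_y = 305892/755 = 405.155 ≈ 405.2 N.
ΣF_y = 0: L_y + 405.155 − ½·3.9·228 − 240 − 220 = 0 → L_y = 499.4 N.
ΣF_x = 0: no horizontal applied forces, so L_x = 0.

L_x = 0, L_y = 499.4 N, R_y = 405.2 N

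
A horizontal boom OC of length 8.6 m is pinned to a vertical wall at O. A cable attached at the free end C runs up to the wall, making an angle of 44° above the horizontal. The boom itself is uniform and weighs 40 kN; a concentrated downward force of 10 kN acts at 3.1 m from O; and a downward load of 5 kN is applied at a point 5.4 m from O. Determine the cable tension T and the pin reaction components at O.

T = 38.50 kN, O_x = 27.69 kN, O_y = 28.26 kN

ΣM about O: T·sin44°·8.6 − 40·4.3 − 10·3.1 − 5·5.4 = 0 → T = 230/(8.6·0.694658) = 38.4998 ≈ 38.50 kN.
ΣF_x = 0: O_x − T·cos44° = 0 → O_x = 38.4998 × 0.71934 = 27.69 kN.
ΣF_y = 0: O_y + T·sin44° − 40 − 10 − 5 = 0 → O_y = 55 − 38.4998 × 0.694658 = 28.26 kN.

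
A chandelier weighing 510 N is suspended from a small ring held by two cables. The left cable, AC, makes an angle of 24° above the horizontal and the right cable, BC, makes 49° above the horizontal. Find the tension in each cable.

ΣF_x = 0: −T_AC·cos24° + T_BC·cos49° = 0 → T_BC = 1.39247·T_AC.
ΣF_y = 0: T_AC·sin24° + T_BC·sin49° = 510.
Substitute: T_AC·(0.406737 + 1.39247·0.75471) = 510 → T_AC = 349.879 ≈ 349.9 N.
Then T_BC = 1.39247 × 349.879 = 487.2 N.

T_AC = 349.9 N, T_BC = 487.2 N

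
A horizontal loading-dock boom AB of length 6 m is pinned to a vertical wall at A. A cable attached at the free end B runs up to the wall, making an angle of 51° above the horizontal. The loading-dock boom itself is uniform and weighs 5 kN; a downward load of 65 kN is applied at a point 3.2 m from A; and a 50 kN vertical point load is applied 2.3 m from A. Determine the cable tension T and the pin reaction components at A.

T = 72.49 kN, A_x = 45.62 kN, A_y = 63.67 kN

ΣM about A: T·sin51°·6 − 5·3 − 65·3.2 − 50·2.3 = 0 → T = 338/(6·0.777146) = 72.4875 ≈ 72.49 kN.
ΣF_x = 0: A_x − T·cos51° = 0 → A_x = 72.4875 × 0.62932 = 45.62 kN.
ΣF_y = 0: A_y + T·sin51° − 5 − 65 − 50 = 0 → A_y = 120 − 72.4875 × 0.777146 = 63.67 kN.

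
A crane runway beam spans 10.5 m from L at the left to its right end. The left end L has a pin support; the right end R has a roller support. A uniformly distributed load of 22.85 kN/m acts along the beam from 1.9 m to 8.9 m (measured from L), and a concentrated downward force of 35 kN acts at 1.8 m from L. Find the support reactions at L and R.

L_x = 0, L_y = 106.7 kN, R_y = 88.26 kN

Resultant of the distributed load: 22.85 × 7 = 159.95 kN at 5.4 m from L.
Moments about L: R_y·10.5 − (22.85·7)·5.4 − 35·1.8 = 0 → R_y = 926.73/10.5 = 88.26 kN.
ΣF_y = 0: L_y + 88.26 − 22.85·7 − 35 = 0 → L_y = 106.7 kN.
ΣF_x = 0: no horizontal applied forces, so L_x = 0.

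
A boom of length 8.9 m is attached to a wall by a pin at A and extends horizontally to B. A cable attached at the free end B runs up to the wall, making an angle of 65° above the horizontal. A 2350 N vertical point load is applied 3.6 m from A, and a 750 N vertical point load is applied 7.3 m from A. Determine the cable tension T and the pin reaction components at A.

ΣM about A: T·sin65°·8.9 − 2350·3.6 − 750·7.3 = 0 → T = 13935/(8.9·0.906308) = 1727.59 ≈ 1728 N.
ΣF_x = 0: A_x − T·cos65° = 0 → A_x = 1727.59 × 0.422618 = 730.1 N.
ΣF_y = 0: A_y + T·sin65° − 2350 − 750 = 0 → A_y = 3100 − 1727.59 × 0.906308 = 1534 N.

T = 1728 N, A_x = 730.1 N, A_y = 1534 N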